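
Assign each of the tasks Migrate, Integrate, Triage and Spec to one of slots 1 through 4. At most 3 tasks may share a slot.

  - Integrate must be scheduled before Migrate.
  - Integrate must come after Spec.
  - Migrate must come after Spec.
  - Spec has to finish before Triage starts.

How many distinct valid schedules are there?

11

Splitting on Migrate: it can be 3 (3), 4 (8). Listing each branch's schedules as (Integrate, Triage, Spec):
Migrate=3: (2,2,1) (2,3,1) (2,4,1) — 3.
Migrate=4: (2,2,1) (2,3,1) (2,4,1) (3,2,1) (3,3,1) (3,3,2) (3,4,1) (3,4,2) — 8.
Summing: 3 + 8 = 11.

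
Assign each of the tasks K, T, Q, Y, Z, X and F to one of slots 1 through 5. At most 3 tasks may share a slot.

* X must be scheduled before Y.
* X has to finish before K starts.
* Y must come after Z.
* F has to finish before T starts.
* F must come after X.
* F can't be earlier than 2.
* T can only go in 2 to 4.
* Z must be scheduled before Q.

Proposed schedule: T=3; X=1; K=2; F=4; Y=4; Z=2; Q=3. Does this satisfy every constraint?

Invalid. F has to finish before T starts.

T can only go in 2 to 4 — holds.
Z must be scheduled before Q — holds.
F must come after X — holds.
Y must come after Z — holds.
F can't be earlier than 2 — holds.
F has to finish before T starts — violated.
X has to finish before K starts — holds.
X must be scheduled before Y — holds.
At most 3 tasks may share a slot — holds.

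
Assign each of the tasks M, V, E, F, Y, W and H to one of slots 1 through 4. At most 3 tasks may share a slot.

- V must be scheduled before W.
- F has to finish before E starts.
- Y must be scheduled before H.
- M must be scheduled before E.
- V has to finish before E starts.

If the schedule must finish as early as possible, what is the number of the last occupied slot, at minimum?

The precedence chain requires at least 2 distinct slots.
With at most 3 per slot and 7 tasks, at least 3 slots are needed.
3 works (last occupied slot: 3): for example Y=2; H=3; W=2; V=1; F=1; M=1; E=2.

3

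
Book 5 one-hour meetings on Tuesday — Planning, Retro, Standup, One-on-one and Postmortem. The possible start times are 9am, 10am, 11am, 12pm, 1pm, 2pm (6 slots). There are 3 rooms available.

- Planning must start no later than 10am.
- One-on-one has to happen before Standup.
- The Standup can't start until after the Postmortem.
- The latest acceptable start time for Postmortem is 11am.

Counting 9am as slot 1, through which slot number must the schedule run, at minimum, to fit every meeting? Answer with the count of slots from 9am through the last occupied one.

The precedence chain requires at least 2 distinct slots.
With at most 3 per slot and 5 meetings, at least 2 slots are needed.
2 works (last occupied slot: 10am): for example Postmortem in 9am, Retro in 10am, Planning in 9am, Standup in 10am, One-on-one in 9am.

2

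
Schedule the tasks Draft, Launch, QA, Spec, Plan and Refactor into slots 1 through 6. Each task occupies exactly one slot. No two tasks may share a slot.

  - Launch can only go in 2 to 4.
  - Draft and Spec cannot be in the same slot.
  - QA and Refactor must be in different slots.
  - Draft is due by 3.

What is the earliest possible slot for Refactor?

Refactor at 1 is achievable: Refactor in 1; Draft in 2; Plan in 6; Spec in 5; QA in 4; Launch in 3.

1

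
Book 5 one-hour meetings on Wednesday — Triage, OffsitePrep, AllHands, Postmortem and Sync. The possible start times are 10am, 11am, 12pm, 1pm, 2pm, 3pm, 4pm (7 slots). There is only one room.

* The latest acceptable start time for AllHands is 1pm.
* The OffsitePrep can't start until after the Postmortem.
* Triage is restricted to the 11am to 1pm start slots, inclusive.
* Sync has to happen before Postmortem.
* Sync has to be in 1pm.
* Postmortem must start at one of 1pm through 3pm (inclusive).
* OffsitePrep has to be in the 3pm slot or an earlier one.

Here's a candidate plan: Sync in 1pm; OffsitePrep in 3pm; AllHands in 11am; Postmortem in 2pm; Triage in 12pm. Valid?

Sync has to happen before Postmortem — holds.
Postmortem must start at one of 1pm through 3pm (inclusive) — holds.
Triage is restricted to the 11am to 1pm start slots, inclusive — holds.
There is only one room — holds.
The OffsitePrep can't start until after the Postmortem — holds.
OffsitePrep has to be in the 3pm slot or an earlier one — holds.
Sync has to be in 1pm — holds.
The latest acceptable start time for AllHands is 1pm — holds.

Yes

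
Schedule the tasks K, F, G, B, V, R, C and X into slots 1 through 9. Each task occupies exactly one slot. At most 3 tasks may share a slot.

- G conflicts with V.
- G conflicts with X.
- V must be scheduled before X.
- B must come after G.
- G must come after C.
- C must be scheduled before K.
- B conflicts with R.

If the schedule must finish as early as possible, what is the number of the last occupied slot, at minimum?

The precedence chain requires at least 3 distinct slots.
With at most 3 per slot and 8 tasks, at least 3 slots are needed.
3 works (last occupied slot: 3): for example X=3, V=1, F=1, G=2, R=2, K=2, C=1, B=3.

3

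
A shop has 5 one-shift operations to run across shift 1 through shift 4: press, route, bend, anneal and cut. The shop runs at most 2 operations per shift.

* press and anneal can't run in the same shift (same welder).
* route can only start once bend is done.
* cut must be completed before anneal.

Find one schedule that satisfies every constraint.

route=shift 2; bend=shift 1; cut=shift 1; press=shift 3; anneal=shift 2

Checking: bend(shift 1) before route(shift 2); cut(shift 1) before anneal(shift 2); press(shift 3) != anneal(shift 2); max 2 per shift (cap 2).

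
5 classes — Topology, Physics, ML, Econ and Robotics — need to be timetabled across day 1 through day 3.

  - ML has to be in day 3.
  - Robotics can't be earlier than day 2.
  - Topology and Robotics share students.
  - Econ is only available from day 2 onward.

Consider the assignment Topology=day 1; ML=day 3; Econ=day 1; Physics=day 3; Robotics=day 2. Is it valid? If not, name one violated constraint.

Econ is only available from day 2 onward — violated.
Topology and Robotics share students — holds.
ML has to be in day 3 — holds.
Robotics can't be earlier than day 2 — holds.

No — it violates: Econ is only available from day 2 onward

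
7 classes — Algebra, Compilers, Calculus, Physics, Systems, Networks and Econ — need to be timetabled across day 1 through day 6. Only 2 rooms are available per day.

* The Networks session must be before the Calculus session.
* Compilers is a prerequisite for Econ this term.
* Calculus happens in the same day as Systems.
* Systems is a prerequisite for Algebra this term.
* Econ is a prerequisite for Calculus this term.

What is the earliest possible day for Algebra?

day 4

Precedence pushes Algebra to at least day 4.
Algebra at day 4 is achievable: Calculus=day 3, Systems=day 3, Econ=day 2, Compilers=day 1, Networks=day 1, Algebra=day 4, Physics=day 2.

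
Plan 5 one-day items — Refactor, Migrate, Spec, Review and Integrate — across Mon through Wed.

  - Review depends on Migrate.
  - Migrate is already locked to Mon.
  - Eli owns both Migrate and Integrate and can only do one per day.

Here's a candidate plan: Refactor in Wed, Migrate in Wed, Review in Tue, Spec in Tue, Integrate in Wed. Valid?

Invalid. Migrate is already locked to Mon.

Migrate is already locked to Mon — violated.
Review depends on Migrate — violated.
Eli owns both Migrate and Integrate and can only do one per day — violated.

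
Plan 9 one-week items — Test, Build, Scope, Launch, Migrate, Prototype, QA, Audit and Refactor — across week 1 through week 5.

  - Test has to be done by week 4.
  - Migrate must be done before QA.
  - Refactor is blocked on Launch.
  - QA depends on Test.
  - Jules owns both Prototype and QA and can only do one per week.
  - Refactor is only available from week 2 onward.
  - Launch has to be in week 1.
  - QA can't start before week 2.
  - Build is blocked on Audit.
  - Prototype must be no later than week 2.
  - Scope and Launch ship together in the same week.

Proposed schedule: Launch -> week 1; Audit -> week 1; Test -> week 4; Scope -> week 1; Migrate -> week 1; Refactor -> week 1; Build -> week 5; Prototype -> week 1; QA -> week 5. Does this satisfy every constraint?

Launch has to be in week 1 — holds.
Prototype must be no later than week 2 — holds.
Build is blocked on Audit — holds.
Test has to be done by week 4 — holds.
Scope and Launch ship together in the same week — holds.
Refactor is only available from week 2 onward — violated.
QA depends on Test — holds.
QA can't start before week 2 — holds.
Jules owns both Prototype and QA and can only do one per week — holds.
Refactor is blocked on Launch — violated.
Migrate must be done before QA — holds.

No. Refactor is only available from week 2 onward is not satisfied.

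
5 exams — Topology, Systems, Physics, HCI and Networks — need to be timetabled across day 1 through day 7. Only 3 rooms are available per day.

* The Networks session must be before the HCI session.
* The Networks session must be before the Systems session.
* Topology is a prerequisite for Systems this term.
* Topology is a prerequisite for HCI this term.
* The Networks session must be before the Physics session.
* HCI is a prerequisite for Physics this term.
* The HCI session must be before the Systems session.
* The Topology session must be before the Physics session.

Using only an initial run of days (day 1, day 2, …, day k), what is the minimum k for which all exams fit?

3

The precedence chain requires at least 3 distinct days.
With at most 3 per day and 5 exams, at least 2 days are needed.
3 works (last occupied day: day 3): for example Networks -> day 1, Topology -> day 1, Physics -> day 3, HCI -> day 2, Systems -> day 3.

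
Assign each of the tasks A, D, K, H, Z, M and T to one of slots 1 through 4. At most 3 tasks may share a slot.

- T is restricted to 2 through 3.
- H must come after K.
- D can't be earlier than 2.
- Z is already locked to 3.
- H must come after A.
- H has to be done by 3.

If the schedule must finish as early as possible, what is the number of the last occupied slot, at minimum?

3

The precedence chain requires at least 2 distinct slots.
With at most 3 per slot and 7 tasks, at least 3 slots are needed.
Z can't be placed before 3, so the schedule must run through at least slot 3.
3 works (last occupied slot: 3): for example A in 1; Z in 3; H in 2; D in 2; T in 2; K in 1; M in 1.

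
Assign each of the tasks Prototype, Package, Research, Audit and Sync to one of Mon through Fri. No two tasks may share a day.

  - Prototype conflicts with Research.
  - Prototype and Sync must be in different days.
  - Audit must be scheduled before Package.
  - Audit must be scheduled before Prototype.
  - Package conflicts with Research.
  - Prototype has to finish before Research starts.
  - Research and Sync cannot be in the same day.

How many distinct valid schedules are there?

15

Splitting on Prototype: it can be Tue (6), Wed (6), Thu (3). Listing each branch's schedules as (Package, Research, Audit, Sync):
Prototype=Tue: (Wed,Thu,Mon,Fri) (Wed,Fri,Mon,Thu) (Thu,Wed,Mon,Fri) (Thu,Fri,Mon,Wed) (Fri,Wed,Mon,Thu) (Fri,Thu,Mon,Wed) — 6.
Prototype=Wed: (Tue,Thu,Mon,Fri) (Tue,Fri,Mon,Thu) (Thu,Fri,Mon,Tue) (Thu,Fri,Tue,Mon) (Fri,Thu,Mon,Tue) (Fri,Thu,Tue,Mon) — 6.
Prototype=Thu: (Tue,Fri,Mon,Wed) (Wed,Fri,Mon,Tue) (Wed,Fri,Tue,Mon) — 3.
Summing: 6 + 6 + 3 = 15.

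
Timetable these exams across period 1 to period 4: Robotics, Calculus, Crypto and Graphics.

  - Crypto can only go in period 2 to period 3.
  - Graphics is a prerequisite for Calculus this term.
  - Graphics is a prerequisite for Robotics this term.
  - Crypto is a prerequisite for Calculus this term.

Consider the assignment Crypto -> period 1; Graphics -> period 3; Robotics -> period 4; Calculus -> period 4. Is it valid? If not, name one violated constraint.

No. Crypto can only go in period 2 to period 3 is not satisfied.

Crypto is a prerequisite for Calculus this term — holds.
Crypto can only go in period 2 to period 3 — violated.
Graphics is a prerequisite for Robotics this term — holds.
Graphics is a prerequisite for Calculus this term — holds.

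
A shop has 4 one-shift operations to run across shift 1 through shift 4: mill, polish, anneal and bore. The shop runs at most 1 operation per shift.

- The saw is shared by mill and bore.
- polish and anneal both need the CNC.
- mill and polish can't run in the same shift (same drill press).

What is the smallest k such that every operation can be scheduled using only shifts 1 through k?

4 shifts

With at most 1 per shift and 4 operations, at least 4 shifts are needed.
4 works (last occupied shift: shift 4): for example bore -> shift 4, anneal -> shift 3, polish -> shift 2, mill -> shift 1.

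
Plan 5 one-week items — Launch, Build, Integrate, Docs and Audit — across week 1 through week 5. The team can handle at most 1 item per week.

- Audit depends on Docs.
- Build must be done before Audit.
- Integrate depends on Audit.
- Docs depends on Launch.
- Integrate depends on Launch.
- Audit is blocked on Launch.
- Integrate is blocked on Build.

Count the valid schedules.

Enumerating: Audit in week 4; Docs in week 3; Build in week 2; Launch in week 1; Integrate in week 5 | Integrate=week 5; Audit=week 4; Launch=week 1; Build=week 3; Docs=week 2 | Launch -> week 2; Build -> week 1; Audit -> week 4; Docs -> week 3; Integrate -> week 5.

3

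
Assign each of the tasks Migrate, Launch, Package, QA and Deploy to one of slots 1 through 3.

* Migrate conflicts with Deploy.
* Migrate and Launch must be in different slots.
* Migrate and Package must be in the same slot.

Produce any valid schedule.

Launch in 2, Deploy in 2, QA in 1, Package in 1, Migrate in 1

Checking: Migrate(1) != Deploy(2); Migrate(1) != Launch(2); Migrate = Package = 1.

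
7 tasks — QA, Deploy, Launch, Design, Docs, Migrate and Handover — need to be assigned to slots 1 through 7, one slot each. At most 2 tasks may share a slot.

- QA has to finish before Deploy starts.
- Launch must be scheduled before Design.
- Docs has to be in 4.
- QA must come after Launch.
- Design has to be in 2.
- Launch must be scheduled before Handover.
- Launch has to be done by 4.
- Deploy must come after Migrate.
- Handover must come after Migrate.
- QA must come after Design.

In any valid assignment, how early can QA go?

Precedence pushes QA to at least 3; downstream work caps QA at 6.
QA at 3 is achievable: Migrate -> 1, Docs -> 4, QA -> 3, Handover -> 2, Design -> 2, Deploy -> 4, Launch -> 1.

3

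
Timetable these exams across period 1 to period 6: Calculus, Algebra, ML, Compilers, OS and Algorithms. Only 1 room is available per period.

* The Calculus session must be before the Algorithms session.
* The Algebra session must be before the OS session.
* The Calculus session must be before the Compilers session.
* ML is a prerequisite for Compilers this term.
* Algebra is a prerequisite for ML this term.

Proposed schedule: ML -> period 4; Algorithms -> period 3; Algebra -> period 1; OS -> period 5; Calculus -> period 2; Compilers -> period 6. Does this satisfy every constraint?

Yes

The Calculus session must be before the Compilers session — holds.
Only 1 room is available per period — holds.
The Calculus session must be before the Algorithms session — holds.
ML is a prerequisite for Compilers this term — holds.
The Algebra session must be before the OS session — holds.
Algebra is a prerequisite for ML this term — holds.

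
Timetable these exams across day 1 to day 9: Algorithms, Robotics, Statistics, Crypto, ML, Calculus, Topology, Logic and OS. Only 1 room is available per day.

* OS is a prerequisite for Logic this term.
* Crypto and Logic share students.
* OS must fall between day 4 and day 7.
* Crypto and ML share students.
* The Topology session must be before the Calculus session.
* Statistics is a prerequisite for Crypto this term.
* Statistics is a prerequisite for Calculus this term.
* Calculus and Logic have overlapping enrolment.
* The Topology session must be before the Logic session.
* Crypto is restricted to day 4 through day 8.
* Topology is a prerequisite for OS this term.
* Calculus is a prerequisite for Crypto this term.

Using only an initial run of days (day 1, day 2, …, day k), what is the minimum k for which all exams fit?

The precedence chain requires at least 3 distinct days.
With at most 1 per day and 9 exams, at least 9 days are needed.
Propagating the time windows through the other constraints, Logic can't land before day 5, so the schedule must run through at least day 5.
9 works (last occupied day: day 9): for example Topology -> day 1, Logic -> day 6, Robotics -> day 8, Crypto -> day 5, Statistics -> day 2, OS -> day 4, Calculus -> day 3, Algorithms -> day 7, ML -> day 9.

9 days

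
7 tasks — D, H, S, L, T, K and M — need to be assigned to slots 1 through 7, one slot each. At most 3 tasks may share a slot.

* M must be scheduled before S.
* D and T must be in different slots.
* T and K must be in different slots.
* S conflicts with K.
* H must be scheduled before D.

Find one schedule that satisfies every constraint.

D in 2, T in 3, L in 1, M in 1, K in 4, H in 1, S in 2

Checking: H(1) before D(2); M(1) before S(2); T(3) != K(4); D(2) != T(3); S(2) != K(4); max 3 per slot (cap 3).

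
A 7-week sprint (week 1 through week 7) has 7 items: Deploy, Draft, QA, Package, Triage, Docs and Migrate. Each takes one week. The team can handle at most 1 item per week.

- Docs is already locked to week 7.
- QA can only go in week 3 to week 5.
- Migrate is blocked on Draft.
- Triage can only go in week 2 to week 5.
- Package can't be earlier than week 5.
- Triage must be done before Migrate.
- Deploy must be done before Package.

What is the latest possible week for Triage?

week 4

Triage is available from week 2; Triage's own window allows nothing later than week 5.
Triage at week 4 is achievable: Draft in week 2; Deploy in week 1; Docs in week 7; Triage in week 4; Migrate in week 6; Package in week 5; QA in week 3.
Nothing later works — the capacity limit rule out every week after week 4.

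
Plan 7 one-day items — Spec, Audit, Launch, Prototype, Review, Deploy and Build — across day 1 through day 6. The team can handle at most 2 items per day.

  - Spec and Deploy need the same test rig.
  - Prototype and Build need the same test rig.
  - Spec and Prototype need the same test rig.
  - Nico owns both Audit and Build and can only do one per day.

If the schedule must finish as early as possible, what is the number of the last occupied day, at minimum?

4

With at most 2 per day and 7 tasks, at least 4 days are needed.
4 works (last occupied day: day 4): for example Build in day 4; Prototype in day 2; Review in day 3; Audit in day 1; Deploy in day 3; Launch in day 2; Spec in day 1.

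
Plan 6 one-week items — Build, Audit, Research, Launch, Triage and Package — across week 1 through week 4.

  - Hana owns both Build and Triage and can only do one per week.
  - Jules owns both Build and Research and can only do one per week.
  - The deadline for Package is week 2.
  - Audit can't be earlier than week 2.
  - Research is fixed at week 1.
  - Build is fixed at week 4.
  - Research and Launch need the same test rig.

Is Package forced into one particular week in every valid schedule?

Package can be week 1 (e.g. Build -> week 4; Research -> week 1; Audit -> week 2; Triage -> week 1; Launch -> week 2; Package -> week 1) or week 2 (e.g. Launch -> week 2; Research -> week 1; Triage -> week 1; Audit -> week 2; Package -> week 2; Build -> week 4).

No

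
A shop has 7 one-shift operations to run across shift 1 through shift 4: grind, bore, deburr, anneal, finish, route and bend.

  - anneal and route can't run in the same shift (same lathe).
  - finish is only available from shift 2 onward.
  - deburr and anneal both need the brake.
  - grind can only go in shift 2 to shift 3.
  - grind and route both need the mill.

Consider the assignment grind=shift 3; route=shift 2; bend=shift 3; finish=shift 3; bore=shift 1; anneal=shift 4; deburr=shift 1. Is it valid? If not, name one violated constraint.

deburr and anneal both need the brake — holds.
grind can only go in shift 2 to shift 3 — holds.
grind and route both need the mill — holds.
anneal and route can't run in the same shift (same lathe) — holds.
finish is only available from shift 2 onward — holds.

Valid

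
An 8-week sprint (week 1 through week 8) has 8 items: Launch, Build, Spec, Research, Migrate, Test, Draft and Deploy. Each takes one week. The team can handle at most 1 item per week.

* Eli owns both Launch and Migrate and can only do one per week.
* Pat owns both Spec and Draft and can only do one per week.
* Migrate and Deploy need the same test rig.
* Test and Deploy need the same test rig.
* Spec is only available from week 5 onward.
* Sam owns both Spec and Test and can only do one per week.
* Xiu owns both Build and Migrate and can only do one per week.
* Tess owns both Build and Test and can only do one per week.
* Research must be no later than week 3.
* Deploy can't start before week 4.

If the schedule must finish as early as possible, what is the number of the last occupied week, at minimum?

With at most 1 per week and 8 tasks, at least 8 weeks are needed.
Spec can't be placed before week 5, so the schedule must run through at least week 5.
8 works (last occupied week: week 8): for example Test in week 7; Draft in week 8; Spec in week 5; Research in week 1; Launch in week 2; Build in week 3; Deploy in week 4; Migrate in week 6.

8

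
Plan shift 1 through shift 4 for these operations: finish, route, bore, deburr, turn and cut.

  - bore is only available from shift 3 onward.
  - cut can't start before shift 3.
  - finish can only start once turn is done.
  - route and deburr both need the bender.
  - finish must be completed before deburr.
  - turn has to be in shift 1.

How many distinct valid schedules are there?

Splitting on finish: it can be shift 2 (24), shift 3 (12). Listing each branch's schedules as (route, bore, deburr, turn, cut) by shift number:
finish=shift 2: (1,3,3,1,3) (1,3,3,1,4) (1,3,4,1,3) (1,3,4,1,4) (1,4,3,1,3) (1,4,3,1,4) (1,4,4,1,3) (1,4,4,1,4) (2,3,3,1,3) (2,3,3,1,4) (2,3,4,1,3) (2,3,4,1,4) (2,4,3,1,3) (2,4,3,1,4) (2,4,4,1,3) (2,4,4,1,4) (3,3,4,1,3) (3,3,4,1,4) (3,4,4,1,3) (3,4,4,1,4) (4,3,3,1,3) (4,3,3,1,4) (4,4,3,1,3) (4,4,3,1,4) — 24.
finish=shift 3: (1,3,4,1,3) (1,3,4,1,4) (1,4,4,1,3) (1,4,4,1,4) (2,3,4,1,3) (2,3,4,1,4) (2,4,4,1,3) (2,4,4,1,4) (3,3,4,1,3) (3,3,4,1,4) (3,4,4,1,3) (3,4,4,1,4) — 12.
Summing: 24 + 12 = 36.

36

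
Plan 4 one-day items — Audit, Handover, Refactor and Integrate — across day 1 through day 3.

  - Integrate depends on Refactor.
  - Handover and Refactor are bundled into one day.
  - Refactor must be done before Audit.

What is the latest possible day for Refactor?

Downstream work caps Refactor at day 2.
Refactor at day 2 is achievable: Audit=day 3; Integrate=day 3; Handover=day 2; Refactor=day 2.

day 2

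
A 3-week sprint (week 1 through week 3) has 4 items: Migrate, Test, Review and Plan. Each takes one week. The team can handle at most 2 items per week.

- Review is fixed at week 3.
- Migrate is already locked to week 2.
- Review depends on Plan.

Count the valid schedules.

5

Splitting on Test: it can be week 1 (2), week 2 (1), week 3 (2). Listing each branch's schedules as (Migrate, Review, Plan) by week number:
Test=week 1: (2,3,1) (2,3,2) — 2.
Test=week 2: (2,3,1) — 1.
Test=week 3: (2,3,1) (2,3,2) — 2.
Summing: 2 + 1 + 2 = 5.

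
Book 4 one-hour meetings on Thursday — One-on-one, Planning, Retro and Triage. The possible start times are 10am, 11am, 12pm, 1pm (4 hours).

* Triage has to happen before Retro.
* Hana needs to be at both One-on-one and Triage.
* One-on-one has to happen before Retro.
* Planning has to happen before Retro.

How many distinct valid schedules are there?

Splitting on One-on-one: it can be 10am (8), 11am (8), 12pm (6). Listing each branch's schedules as (Planning, Retro, Triage):
One-on-one=10am: (10am,12pm,11am) (10am,1pm,11am) (10am,1pm,12pm) (11am,12pm,11am) (11am,1pm,11am) (11am,1pm,12pm) (12pm,1pm,11am) (12pm,1pm,12pm) — 8.
One-on-one=11am: (10am,12pm,10am) (10am,1pm,10am) (10am,1pm,12pm) (11am,12pm,10am) (11am,1pm,10am) (11am,1pm,12pm) (12pm,1pm,10am) (12pm,1pm,12pm) — 8.
One-on-one=12pm: (10am,1pm,10am) (10am,1pm,11am) (11am,1pm,10am) (11am,1pm,11am) (12pm,1pm,10am) (12pm,1pm,11am) — 6.
Summing: 8 + 8 + 6 = 22.

22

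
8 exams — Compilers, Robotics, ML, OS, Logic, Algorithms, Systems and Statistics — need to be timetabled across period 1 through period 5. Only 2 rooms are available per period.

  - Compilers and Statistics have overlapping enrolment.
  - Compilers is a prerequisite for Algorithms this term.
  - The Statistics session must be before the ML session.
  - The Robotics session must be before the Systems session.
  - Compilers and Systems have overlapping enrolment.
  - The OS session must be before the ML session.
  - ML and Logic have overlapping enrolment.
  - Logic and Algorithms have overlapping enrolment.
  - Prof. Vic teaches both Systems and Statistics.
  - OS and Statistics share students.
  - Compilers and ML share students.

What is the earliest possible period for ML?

period 3

Precedence pushes ML to at least period 2.
ML at period 3 is achievable: Systems in period 4, Logic in period 4, OS in period 1, Algorithms in period 3, ML in period 3, Robotics in period 2, Statistics in period 2, Compilers in period 1.
Nothing earlier works — the conflict and capacity constraints rule out every period before period 3.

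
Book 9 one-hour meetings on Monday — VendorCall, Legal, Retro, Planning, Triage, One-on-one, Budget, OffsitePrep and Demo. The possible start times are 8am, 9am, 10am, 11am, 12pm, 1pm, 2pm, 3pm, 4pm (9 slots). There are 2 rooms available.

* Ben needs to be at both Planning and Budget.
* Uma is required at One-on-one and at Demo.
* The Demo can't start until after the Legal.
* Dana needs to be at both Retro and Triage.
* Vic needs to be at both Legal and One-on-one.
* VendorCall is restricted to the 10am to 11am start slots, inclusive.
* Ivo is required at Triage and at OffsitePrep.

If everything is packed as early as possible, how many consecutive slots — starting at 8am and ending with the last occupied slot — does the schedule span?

5

The precedence chain requires at least 2 distinct slots.
With at most 2 per slot and 9 meetings, at least 5 slots are needed.
VendorCall can't be placed before 10am — that is slot 3 counting from 8am — so the schedule must run through at least 3 slots.
5 works (last occupied slot: 12pm): for example Budget=11am; One-on-one=11am; Retro=8am; Legal=8am; Planning=9am; OffsitePrep=12pm; Triage=10am; Demo=9am; VendorCall=10am.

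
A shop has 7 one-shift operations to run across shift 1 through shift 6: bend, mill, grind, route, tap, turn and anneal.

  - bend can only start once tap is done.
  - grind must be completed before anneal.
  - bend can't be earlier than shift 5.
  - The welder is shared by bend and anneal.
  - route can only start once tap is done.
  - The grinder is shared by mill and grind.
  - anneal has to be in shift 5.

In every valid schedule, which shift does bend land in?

shift 6

bend's window is shift 5–shift 6.
anneal is fixed at shift 5, and bend can't share a shift with anneal.
So bend must be shift 6.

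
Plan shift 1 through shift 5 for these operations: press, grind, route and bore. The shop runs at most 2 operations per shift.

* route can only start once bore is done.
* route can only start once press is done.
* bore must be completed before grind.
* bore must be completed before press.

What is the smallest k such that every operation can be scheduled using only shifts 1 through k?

3 shifts

The precedence chain requires at least 3 distinct shifts.
With at most 2 per shift and 4 operations, at least 2 shifts are needed.
3 works (last occupied shift: shift 3): for example bore=shift 1, press=shift 2, grind=shift 2, route=shift 3.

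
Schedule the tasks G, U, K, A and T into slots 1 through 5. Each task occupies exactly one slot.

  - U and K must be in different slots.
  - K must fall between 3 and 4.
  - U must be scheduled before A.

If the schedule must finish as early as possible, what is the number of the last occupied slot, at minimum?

3

The precedence chain requires at least 2 distinct slots.
K can't be placed before 3, so the schedule must run through at least slot 3.
3 works (last occupied slot: 3): for example K=3, G=1, A=2, U=1, T=1.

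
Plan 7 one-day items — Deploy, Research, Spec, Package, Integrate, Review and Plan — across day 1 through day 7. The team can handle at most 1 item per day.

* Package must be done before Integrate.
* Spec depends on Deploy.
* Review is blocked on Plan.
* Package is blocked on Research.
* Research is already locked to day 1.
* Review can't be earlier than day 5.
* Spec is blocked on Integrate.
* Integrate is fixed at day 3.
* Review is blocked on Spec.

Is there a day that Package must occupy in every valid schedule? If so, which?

day 2

Research is fixed at day 1 and must come before Package, so Package is at least day 2.
Integrate is fixed at day 3 and must come after Package, so Package is at most day 2.
So Package must be day 2.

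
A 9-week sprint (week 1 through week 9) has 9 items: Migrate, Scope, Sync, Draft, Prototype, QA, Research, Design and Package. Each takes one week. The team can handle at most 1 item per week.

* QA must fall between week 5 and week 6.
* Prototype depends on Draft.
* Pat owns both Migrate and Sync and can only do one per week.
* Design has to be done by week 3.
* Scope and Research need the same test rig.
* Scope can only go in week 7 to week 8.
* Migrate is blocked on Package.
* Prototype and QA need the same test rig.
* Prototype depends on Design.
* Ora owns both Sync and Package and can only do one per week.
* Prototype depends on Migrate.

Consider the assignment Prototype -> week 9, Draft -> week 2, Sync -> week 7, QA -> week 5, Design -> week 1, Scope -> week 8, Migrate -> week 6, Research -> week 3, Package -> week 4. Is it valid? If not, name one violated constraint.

Yes, all constraints hold

The team can handle at most 1 item per week — holds.
QA must fall between week 5 and week 6 — holds.
Scope can only go in week 7 to week 8 — holds.
Prototype depends on Design — holds.
Prototype and QA need the same test rig — holds.
Prototype depends on Migrate — holds.
Migrate is blocked on Package — holds.
Design has to be done by week 3 — holds.
Ora owns both Sync and Package and can only do one per week — holds.
Prototype depends on Draft — holds.
Scope and Research need the same test rig — holds.
Pat owns both Migrate and Sync and can only do one per week — holds.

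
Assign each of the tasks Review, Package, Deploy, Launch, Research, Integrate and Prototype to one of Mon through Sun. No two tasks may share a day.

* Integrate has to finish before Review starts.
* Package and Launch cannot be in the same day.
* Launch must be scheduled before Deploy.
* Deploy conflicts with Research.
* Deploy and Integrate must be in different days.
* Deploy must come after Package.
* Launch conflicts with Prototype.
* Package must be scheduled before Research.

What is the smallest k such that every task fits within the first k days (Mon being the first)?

7

The precedence chain requires at least 2 distinct days.
With at most 1 per day and 7 tasks, at least 7 days are needed.
7 works (last occupied day: Sun): for example Prototype -> Sun, Deploy -> Wed, Review -> Fri, Package -> Mon, Launch -> Tue, Research -> Sat, Integrate -> Thu.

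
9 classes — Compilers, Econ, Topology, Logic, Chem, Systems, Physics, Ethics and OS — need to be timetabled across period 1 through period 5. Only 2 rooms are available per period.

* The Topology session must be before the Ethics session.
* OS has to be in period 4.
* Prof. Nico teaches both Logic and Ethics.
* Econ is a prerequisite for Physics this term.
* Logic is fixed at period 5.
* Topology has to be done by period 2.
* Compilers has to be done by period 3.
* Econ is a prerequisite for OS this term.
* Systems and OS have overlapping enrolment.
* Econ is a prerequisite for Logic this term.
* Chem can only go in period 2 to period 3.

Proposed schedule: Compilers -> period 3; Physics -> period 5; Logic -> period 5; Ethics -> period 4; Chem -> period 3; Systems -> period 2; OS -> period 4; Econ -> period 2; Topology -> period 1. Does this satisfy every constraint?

Chem can only go in period 2 to period 3 — holds.
Compilers has to be done by period 3 — holds.
Topology has to be done by period 2 — holds.
Econ is a prerequisite for Physics this term — holds.
Systems and OS have overlapping enrolment — holds.
Prof. Nico teaches both Logic and Ethics — holds.
Econ is a prerequisite for OS this term — holds.
Logic is fixed at period 5 — holds.
Only 2 rooms are available per period — holds.
OS has to be in period 4 — holds.
The Topology session must be before the Ethics session — holds.
Econ is a prerequisite for Logic this term — holds.

Yes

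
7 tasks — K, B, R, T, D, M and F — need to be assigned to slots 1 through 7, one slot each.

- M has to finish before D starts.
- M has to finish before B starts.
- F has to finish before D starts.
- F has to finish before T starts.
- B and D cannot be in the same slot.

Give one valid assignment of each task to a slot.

M=1, F=1, T=2, D=2, B=3, R=1, K=1

Checking: F(1) before D(2); M(1) before D(2); F(1) before T(2); M(1) before B(3); B(3) != D(2).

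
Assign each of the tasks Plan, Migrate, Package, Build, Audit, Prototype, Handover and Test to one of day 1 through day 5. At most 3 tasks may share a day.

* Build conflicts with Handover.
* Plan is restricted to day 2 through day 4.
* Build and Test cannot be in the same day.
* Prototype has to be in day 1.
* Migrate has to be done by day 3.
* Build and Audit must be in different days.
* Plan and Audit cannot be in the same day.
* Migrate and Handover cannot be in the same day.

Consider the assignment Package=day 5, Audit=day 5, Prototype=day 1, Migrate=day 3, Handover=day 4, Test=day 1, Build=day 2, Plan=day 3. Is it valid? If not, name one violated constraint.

Build conflicts with Handover — holds.
Plan is restricted to day 2 through day 4 — holds.
Prototype has to be in day 1 — holds.
Migrate has to be done by day 3 — holds.
At most 3 tasks may share a day — holds.
Plan and Audit cannot be in the same day — holds.
Migrate and Handover cannot be in the same day — holds.
Build and Test cannot be in the same day — holds.
Build and Audit must be in different days — holds.

Valid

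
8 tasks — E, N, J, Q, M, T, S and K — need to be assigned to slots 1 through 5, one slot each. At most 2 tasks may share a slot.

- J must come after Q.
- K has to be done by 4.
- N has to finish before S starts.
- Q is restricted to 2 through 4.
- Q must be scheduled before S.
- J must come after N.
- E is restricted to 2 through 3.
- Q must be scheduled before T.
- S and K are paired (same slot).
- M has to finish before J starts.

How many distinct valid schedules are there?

39

Splitting on E: it can be 2 (22), 3 (17). Listing each branch's schedules as (N, J, Q, M, T, S, K):
E=2: (1,3,2,1,3,4,4) (1,3,2,1,5,4,4) (1,4,2,1,4,3,3) (1,4,2,1,5,3,3) (1,5,2,1,3,4,4) (1,5,2,1,4,3,3) (1,5,2,1,5,3,3) (1,5,2,1,5,4,4) (1,5,2,3,3,4,4) (1,5,2,3,5,4,4) (1,5,2,4,4,3,3) (1,5,2,4,5,3,3) (1,5,3,1,5,4,4) (1,5,3,2,5,4,4) (1,5,3,3,5,4,4) (2,5,3,1,5,4,4) (2,5,3,3,5,4,4) (3,5,2,1,3,4,4) (3,5,2,1,5,4,4) (3,5,2,3,5,4,4) (3,5,3,1,5,4,4) (3,5,3,2,5,4,4) — 22.
E=3: (1,3,2,1,5,4,4) (1,3,2,2,5,4,4) (1,5,2,1,3,4,4) (1,5,2,1,5,4,4) (1,5,2,2,3,4,4) (1,5,2,2,5,4,4) (1,5,2,3,5,4,4) (1,5,3,1,5,4,4) (1,5,3,2,5,4,4) (2,3,2,1,5,4,4) (2,5,2,1,3,4,4) (2,5,2,1,5,4,4) (2,5,2,3,5,4,4) (2,5,3,1,5,4,4) (2,5,3,2,5,4,4) (3,5,2,1,5,4,4) (3,5,2,2,5,4,4) — 17.
Summing: 22 + 17 = 39.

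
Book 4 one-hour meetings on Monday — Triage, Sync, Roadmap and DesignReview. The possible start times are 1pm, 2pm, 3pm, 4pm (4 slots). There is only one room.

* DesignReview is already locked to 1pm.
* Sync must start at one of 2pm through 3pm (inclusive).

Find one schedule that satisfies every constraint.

DesignReview -> 1pm; Sync -> 2pm; Triage -> 3pm; Roadmap -> 4pm

Checking: Sync=2pm in [2pm,3pm]; DesignReview=1pm in [1pm,1pm]; max 1 per slot (cap 1).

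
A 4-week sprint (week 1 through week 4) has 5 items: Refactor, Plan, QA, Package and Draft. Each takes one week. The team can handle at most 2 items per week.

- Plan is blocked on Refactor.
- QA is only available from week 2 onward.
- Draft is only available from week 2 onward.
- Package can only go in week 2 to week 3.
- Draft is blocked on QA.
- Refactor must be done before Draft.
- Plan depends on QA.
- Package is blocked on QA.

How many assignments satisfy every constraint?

7

Splitting on Refactor: it can be week 1 (3), week 2 (3), week 3 (1). Listing each branch's schedules as (Plan, QA, Package, Draft) by week number:
Refactor=week 1: (3,2,3,4) (4,2,3,3) (4,2,3,4) — 3.
Refactor=week 2: (3,2,3,4) (4,2,3,3) (4,2,3,4) — 3.
Refactor=week 3: (4,2,3,4) — 1.
Summing: 3 + 3 + 1 = 7.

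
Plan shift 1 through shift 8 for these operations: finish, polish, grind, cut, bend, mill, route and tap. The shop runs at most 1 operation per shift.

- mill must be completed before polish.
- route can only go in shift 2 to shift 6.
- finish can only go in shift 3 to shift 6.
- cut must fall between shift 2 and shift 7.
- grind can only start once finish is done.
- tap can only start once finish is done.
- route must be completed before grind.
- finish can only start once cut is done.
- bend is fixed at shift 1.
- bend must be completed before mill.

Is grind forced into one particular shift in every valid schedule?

grind can be shift 5 (e.g. finish=shift 3, route=shift 4, grind=shift 5, bend=shift 1, polish=shift 7, mill=shift 6, tap=shift 8, cut=shift 2) or shift 6 (e.g. cut -> shift 2; grind -> shift 6; finish -> shift 3; route -> shift 4; polish -> shift 7; tap -> shift 8; bend -> shift 1; mill -> shift 5).

No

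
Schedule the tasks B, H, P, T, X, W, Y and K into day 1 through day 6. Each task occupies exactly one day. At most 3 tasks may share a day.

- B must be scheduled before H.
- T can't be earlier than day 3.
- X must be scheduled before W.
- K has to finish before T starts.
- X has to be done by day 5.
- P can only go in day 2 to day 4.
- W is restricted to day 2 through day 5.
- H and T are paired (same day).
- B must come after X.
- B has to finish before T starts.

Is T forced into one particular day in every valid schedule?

No

T can be day 3 (e.g. Y in day 1, W in day 2, X in day 1, T in day 3, P in day 2, K in day 1, H in day 3, B in day 2) or day 4 (e.g. B=day 2; Y=day 1; T=day 4; X=day 1; K=day 1; W=day 2; P=day 2; H=day 4).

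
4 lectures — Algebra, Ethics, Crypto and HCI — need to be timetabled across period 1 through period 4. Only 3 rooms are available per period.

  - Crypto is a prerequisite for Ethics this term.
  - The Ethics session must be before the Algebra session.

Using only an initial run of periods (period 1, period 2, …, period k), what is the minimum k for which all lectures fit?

The precedence chain requires at least 3 distinct periods.
With at most 3 per period and 4 lectures, at least 2 periods are needed.
3 works (last occupied period: period 3): for example HCI in period 1; Crypto in period 1; Algebra in period 3; Ethics in period 2.

3 periods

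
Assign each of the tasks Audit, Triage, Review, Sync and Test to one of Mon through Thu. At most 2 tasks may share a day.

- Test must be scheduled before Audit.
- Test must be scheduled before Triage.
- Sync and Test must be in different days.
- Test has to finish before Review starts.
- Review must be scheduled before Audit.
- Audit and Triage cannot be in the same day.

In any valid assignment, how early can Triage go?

Tue

Precedence pushes Triage to at least Tue.
Triage at Tue is achievable: Audit in Wed, Triage in Tue, Test in Mon, Review in Tue, Sync in Wed.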